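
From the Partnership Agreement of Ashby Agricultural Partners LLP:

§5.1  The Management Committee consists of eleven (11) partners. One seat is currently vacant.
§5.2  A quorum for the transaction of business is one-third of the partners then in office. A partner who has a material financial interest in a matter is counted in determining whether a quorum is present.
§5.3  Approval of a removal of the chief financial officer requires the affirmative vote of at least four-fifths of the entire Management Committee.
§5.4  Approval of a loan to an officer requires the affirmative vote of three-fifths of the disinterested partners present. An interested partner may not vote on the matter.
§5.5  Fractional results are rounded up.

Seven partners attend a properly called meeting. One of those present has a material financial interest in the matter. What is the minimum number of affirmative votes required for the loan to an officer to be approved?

The loan to an officer requires three-fifths of the disinterested partners present (7 − 1 = 6).
3/5 of 6 = 3.60, rounded up to 4.

4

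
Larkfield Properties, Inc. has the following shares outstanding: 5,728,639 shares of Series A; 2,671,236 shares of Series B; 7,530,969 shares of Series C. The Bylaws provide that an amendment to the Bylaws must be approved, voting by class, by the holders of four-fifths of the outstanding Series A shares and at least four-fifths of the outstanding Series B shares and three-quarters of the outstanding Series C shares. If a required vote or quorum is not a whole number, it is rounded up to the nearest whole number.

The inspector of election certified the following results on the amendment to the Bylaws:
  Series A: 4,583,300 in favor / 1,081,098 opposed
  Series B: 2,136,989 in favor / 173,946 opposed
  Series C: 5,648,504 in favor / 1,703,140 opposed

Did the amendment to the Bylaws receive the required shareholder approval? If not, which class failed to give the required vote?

Approved — every class gave the required vote.

Series A: 4/5 of 5728639 = 4582911.20, rounded up to 4582912; 4,582,912 required, 4,583,300 in favor — approved.
Series B: 4/5 of 2671236 = 2136988.80, rounded up to 2136989; 2,136,989 required, 2,136,989 in favor — approved.
Series C: 3/4 of 7530969 = 5648226.75, rounded up to 5648227; 5,648,227 required, 5,648,504 in favor — approved.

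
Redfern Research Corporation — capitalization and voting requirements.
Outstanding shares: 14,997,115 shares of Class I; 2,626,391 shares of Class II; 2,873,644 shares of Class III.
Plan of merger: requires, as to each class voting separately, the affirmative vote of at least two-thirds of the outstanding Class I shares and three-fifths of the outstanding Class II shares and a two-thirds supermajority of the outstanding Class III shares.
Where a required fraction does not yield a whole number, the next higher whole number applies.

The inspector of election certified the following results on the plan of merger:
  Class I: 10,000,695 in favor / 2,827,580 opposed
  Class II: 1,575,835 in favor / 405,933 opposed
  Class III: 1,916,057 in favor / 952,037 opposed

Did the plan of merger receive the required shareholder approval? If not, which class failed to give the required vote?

Approved — every class gave the required vote.

Class I: 2/3 of 14997115 = 9998076.67, rounded up to 9998077; 9,998,077 required, 10,000,695 in favor — approved.
Class II: 3/5 of 2626391 = 1575834.60, rounded up to 1575835; 1,575,835 required, 1,575,835 in favor — approved.
Class III: 2/3 of 2873644 = 1915762.67, rounded up to 1915763; 1,915,763 required, 1,916,057 in favor — approved.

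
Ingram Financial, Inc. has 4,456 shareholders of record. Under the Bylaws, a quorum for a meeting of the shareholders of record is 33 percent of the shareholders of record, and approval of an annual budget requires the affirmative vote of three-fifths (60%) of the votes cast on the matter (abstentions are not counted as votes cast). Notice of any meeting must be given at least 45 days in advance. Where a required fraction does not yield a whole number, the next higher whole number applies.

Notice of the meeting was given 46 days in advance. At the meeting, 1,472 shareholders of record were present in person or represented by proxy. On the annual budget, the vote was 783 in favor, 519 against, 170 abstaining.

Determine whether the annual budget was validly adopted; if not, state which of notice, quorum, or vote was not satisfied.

Valid — all requirements satisfied.

Notice: 46 days given; 45 required. Satisfied.
Quorum: 33% of 4,456 = 1,470.48, rounded up to 1,471; 1,472 present. Satisfied.
Vote: requires three-fifths of the votes cast (1,472 − 170 abstaining = 1,302); 3/5 of 1302 = 781.20, rounded up to 782, so 782 needed; 783 in favor. Satisfied.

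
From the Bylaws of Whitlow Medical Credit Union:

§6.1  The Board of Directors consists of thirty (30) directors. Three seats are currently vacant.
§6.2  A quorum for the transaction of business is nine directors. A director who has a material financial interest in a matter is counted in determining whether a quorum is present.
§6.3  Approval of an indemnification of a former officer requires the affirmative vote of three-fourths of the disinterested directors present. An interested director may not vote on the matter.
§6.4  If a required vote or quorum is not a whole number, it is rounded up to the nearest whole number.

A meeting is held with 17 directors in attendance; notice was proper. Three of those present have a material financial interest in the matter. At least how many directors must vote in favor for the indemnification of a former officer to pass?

The indemnification of a former officer requires three-fourths of the disinterested directors present (17 − 3 = 14).
3/4 of 14 = 10.50, rounded up to 11.

11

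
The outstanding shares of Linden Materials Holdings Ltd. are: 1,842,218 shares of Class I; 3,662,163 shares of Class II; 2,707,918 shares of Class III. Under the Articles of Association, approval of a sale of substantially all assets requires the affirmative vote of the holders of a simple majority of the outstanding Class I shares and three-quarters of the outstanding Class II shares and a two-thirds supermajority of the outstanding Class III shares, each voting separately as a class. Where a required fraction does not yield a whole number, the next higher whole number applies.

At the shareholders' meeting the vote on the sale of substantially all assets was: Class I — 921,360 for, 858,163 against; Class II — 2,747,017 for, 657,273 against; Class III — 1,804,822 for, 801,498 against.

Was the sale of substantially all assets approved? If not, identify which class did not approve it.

Not approved — the Class III shares did not give the required vote.

Class I: a majority of 1842218 is 921110; 921,110 required, 921,360 in favor — approved.
Class II: 3/4 of 3662163 = 2746622.25, rounded up to 2746623; 2,746,623 required, 2,747,017 in favor — approved.
Class III: 2/3 of 2707918 = 1805278.67, rounded up to 1805279; 1,805,279 required, 1,804,822 in favor — not approved.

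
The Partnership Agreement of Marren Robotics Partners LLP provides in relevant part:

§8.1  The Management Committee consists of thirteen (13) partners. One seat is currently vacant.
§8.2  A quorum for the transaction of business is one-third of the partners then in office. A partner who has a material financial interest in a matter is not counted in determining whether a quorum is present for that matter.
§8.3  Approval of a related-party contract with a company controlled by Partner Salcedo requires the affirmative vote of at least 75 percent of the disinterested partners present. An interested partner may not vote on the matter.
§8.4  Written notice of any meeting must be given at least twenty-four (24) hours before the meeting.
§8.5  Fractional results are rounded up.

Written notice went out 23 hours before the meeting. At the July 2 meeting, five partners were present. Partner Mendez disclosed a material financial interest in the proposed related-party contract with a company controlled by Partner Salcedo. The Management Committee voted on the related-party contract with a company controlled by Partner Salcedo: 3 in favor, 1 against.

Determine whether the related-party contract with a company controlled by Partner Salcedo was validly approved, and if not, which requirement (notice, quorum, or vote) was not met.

Invalid — notice requirement not satisfied.

Notice: 23 hours given; 24 required (23 < 24). Not satisfied.
Quorum: 5 present, but the 1 interested partner does not count, leaving 4. Quorum is 4. Satisfied.
Vote: the related-party contract with a company controlled by Partner Salcedo requires three-fourths of the disinterested partners present (5 − 1 = 4). 3/4 of 4 = 3, so 3 affirmative votes are needed; 3 voted in favor. Satisfied.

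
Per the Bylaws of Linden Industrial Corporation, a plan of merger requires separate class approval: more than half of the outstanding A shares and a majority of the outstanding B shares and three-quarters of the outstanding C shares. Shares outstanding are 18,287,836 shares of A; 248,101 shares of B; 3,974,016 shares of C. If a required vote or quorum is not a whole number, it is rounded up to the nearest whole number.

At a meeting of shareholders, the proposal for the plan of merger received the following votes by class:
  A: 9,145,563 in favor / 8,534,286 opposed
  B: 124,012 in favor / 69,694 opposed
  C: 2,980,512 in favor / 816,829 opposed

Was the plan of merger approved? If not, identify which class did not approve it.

A: a majority of 18287836 is 9143919; 9,143,919 required, 9,145,563 in favor — approved.
B: a majority of 248101 is 124051; 124,051 required, 124,012 in favor — not approved.
C: 3/4 of 3974016 = 2980512; 2,980,512 required, 2,980,512 in favor — approved.

Not approved — the B shares did not give the required vote.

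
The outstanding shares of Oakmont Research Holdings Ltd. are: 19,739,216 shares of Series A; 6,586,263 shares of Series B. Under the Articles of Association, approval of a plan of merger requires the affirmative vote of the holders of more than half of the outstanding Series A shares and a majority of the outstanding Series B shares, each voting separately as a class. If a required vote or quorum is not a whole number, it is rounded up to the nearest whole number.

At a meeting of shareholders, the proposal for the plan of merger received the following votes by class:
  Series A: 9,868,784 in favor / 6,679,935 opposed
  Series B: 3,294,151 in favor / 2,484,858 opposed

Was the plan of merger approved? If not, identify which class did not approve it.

Not approved — the Series A shares did not give the required vote.

Series A: a majority of 19739216 is 9869609; 9,869,609 required, 9,868,784 in favor — not approved.
Series B: a majority of 6586263 is 3293132; 3,293,132 required, 3,294,151 in favor — approved.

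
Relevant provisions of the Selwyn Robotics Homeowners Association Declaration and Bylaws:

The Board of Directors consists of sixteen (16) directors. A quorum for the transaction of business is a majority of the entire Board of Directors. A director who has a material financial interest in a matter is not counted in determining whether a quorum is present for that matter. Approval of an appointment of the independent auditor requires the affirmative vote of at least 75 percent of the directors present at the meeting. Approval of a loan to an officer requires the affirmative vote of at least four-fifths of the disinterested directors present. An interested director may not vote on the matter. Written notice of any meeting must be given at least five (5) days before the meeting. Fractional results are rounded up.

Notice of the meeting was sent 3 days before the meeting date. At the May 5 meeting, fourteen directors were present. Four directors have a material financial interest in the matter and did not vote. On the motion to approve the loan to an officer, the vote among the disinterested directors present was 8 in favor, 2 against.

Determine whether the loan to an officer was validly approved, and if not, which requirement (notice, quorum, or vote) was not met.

Notice: 3 days given; 5 required (3 < 5). Not satisfied.
Quorum: 14 present, but the 4 interested directors do not count, leaving 10. Quorum is 9. Satisfied.
Vote: the loan to an officer requires four-fifths of the disinterested directors present (14 − 4 = 10). 4/5 of 10 = 8, so 8 affirmative votes are needed; 8 voted in favor. Satisfied.

Invalid — notice requirement not satisfied.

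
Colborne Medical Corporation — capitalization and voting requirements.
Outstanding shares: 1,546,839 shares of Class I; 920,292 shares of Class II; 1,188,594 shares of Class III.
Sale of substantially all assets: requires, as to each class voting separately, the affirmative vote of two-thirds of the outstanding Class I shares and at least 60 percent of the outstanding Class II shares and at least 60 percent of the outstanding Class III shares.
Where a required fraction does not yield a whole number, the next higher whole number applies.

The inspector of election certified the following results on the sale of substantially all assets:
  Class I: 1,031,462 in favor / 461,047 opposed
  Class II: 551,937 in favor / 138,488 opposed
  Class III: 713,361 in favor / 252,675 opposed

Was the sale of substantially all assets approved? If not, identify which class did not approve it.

Not approved — the Class II shares did not give the required vote.

Class I: 2/3 of 1546839 = 1031226; 1,031,226 required, 1,031,462 in favor — approved.
Class II: 3/5 of 920292 = 552175.20, rounded up to 552176; 552,176 required, 551,937 in favor — not approved.
Class III: 3/5 of 1188594 = 713156.40, rounded up to 713157; 713,157 required, 713,361 in favor — approved.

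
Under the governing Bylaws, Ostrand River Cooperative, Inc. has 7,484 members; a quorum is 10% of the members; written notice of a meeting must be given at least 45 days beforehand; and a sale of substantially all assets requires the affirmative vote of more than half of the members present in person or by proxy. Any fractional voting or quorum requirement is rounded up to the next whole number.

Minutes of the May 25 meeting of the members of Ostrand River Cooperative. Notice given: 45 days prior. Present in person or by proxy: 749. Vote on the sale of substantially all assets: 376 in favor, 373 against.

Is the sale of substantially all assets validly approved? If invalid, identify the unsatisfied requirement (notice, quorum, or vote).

Valid — all requirements satisfied.

Notice: 45 days given; 45 required. Satisfied.
Quorum: 10% of 7,484 = 748.40, rounded up to 749; 749 present. Satisfied.
Vote: requires a majority of those present (749); a majority of 749 is 375, so 375 needed; 376 in favor. Satisfied.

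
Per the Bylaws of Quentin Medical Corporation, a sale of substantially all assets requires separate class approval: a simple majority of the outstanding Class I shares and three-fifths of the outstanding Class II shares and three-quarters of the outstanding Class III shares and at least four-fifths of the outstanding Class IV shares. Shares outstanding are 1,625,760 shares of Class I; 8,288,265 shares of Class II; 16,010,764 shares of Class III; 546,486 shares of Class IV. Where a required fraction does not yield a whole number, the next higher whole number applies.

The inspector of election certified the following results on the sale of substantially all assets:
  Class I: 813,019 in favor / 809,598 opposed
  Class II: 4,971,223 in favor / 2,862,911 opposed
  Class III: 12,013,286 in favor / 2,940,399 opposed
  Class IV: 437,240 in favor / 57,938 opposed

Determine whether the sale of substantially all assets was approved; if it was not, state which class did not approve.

Not approved — the Class II shares did not give the required vote.

Class I: a majority of 1625760 is 812881; 812,881 required, 813,019 in favor — approved.
Class II: 3/5 of 8288265 = 4972959; 4,972,959 required, 4,971,223 in favor — not approved.
Class III: 3/4 of 16010764 = 12008073; 12,008,073 required, 12,013,286 in favor — approved.
Class IV: 4/5 of 546486 = 437188.80, rounded up to 437189; 437,189 required, 437,240 in favor — approved.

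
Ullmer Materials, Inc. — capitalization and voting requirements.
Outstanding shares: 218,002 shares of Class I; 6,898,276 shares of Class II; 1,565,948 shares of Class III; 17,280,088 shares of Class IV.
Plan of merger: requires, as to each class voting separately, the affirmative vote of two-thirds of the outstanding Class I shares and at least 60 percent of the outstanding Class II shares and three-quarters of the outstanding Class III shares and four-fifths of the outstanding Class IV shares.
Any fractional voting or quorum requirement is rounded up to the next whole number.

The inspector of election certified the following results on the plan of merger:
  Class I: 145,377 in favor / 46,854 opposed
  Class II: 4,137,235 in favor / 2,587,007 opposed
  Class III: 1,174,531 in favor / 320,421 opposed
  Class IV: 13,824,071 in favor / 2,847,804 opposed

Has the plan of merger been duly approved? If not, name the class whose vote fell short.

Class I: 2/3 of 218002 = 145334.67, rounded up to 145335; 145,335 required, 145,377 in favor — approved.
Class II: 3/5 of 6898276 = 4138965.60, rounded up to 4138966; 4,138,966 required, 4,137,235 in favor — not approved.
Class III: 3/4 of 1565948 = 1174461; 1,174,461 required, 1,174,531 in favor — approved.
Class IV: 4/5 of 17280088 = 13824070.40, rounded up to 13824071; 13,824,071 required, 13,824,071 in favor — approved.

Not approved — the Class II shares did not give the required vote.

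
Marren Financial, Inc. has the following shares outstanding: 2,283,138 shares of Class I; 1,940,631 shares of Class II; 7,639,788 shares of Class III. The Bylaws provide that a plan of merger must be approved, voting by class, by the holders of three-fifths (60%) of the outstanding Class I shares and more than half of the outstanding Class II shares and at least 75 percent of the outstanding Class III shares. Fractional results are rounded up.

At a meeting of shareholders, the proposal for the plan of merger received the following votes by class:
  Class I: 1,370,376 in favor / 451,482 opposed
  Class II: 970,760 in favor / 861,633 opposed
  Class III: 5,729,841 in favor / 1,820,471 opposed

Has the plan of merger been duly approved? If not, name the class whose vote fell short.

Class I: 3/5 of 2283138 = 1369882.80, rounded up to 1369883; 1,369,883 required, 1,370,376 in favor — approved.
Class II: a majority of 1940631 is 970316; 970,316 required, 970,760 in favor — approved.
Class III: 3/4 of 7639788 = 5729841; 5,729,841 required, 5,729,841 in favor — approved.

Approved — every class gave the required vote.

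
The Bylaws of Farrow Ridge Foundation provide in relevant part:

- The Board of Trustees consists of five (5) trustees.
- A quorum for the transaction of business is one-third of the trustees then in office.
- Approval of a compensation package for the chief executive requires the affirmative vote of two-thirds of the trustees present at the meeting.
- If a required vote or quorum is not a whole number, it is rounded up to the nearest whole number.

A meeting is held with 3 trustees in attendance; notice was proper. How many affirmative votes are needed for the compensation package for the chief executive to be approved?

The compensation package for the chief executive requires two-thirds of the trustees present (3).
2/3 of 3 = 2.

2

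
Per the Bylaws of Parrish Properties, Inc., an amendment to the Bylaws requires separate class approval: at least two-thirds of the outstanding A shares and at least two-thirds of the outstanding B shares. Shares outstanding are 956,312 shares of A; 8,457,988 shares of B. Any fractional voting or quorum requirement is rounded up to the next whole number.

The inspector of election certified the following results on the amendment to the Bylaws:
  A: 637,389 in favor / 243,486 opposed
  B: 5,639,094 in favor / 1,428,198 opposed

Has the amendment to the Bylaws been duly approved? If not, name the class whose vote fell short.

A: 2/3 of 956312 = 637541.33, rounded up to 637542; 637,542 required, 637,389 in favor — not approved.
B: 2/3 of 8457988 = 5638658.67, rounded up to 5638659; 5,638,659 required, 5,639,094 in favor — approved.

Not approved — the A shares did not give the required vote.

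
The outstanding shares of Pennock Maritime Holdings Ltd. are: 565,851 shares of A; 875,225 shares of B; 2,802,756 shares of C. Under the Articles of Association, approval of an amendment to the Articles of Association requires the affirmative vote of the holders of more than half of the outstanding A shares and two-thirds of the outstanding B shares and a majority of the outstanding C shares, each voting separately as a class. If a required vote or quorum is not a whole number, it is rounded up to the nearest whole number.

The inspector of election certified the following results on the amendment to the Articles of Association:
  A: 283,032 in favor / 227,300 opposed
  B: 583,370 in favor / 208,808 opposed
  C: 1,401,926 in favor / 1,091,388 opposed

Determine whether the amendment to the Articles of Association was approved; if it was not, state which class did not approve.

Not approved — the B shares did not give the required vote.

A: a majority of 565851 is 282926; 282,926 required, 283,032 in favor — approved.
B: 2/3 of 875225 = 583483.33, rounded up to 583484; 583,484 required, 583,370 in favor — not approved.
C: a majority of 2802756 is 1401379; 1,401,379 required, 1,401,926 in favor — approved.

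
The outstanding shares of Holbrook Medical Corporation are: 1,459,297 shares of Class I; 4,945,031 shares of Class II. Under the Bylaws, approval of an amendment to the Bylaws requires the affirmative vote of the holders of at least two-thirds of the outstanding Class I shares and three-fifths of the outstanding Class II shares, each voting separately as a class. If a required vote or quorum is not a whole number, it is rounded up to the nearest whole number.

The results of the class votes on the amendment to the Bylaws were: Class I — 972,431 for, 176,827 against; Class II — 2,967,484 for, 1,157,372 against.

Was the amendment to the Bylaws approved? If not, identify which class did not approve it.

Not approved — the Class I shares did not give the required vote.

Class I: 2/3 of 1459297 = 972864.67, rounded up to 972865; 972,865 required, 972,431 in favor — not approved.
Class II: 3/5 of 4945031 = 2967018.60, rounded up to 2967019; 2,967,019 required, 2,967,484 in favor — approved.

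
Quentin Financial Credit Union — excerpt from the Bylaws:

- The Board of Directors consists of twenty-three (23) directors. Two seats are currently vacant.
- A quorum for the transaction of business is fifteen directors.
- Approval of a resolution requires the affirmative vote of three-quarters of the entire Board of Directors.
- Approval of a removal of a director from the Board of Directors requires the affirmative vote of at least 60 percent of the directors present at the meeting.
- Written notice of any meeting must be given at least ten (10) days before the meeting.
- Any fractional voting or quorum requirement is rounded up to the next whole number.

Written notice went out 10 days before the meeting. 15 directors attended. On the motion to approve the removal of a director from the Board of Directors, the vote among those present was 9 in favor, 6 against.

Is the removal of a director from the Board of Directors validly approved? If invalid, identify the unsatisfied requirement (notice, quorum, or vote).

Valid — all requirements satisfied.

Notice: 10 days given; 10 required (10 ≥ 10). Satisfied.
Quorum: 15 present; quorum is 15. Satisfied.
Vote: the removal of a director from the Board of Directors requires three-fifths of the directors present (15). 3/5 of 15 = 9, so 9 affirmative votes are needed; 9 voted in favor. Satisfied.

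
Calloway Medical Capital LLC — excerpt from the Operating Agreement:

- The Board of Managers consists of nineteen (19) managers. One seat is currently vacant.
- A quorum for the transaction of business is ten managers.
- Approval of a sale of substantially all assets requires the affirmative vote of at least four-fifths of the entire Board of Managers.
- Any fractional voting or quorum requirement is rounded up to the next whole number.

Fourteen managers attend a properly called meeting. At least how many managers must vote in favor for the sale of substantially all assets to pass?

16

The sale of substantially all assets requires four-fifths of the entire Board of Managers (19).
4/5 of 19 = 15.20, rounded up to 16.
(Only 14 can vote, so the sale of substantially all assets cannot pass at this meeting, but the required vote is still 16.)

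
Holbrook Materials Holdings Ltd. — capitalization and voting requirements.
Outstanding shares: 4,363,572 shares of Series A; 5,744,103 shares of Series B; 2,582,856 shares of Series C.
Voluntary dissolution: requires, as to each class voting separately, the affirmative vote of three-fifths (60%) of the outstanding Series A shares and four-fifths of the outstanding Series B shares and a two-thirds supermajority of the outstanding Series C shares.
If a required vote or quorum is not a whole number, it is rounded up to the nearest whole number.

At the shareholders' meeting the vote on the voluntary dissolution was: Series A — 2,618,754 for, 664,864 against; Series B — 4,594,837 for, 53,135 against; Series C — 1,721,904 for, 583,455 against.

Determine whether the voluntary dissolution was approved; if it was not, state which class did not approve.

Series A: 3/5 of 4363572 = 2618143.20, rounded up to 2618144; 2,618,144 required, 2,618,754 in favor — approved.
Series B: 4/5 of 5744103 = 4595282.40, rounded up to 4595283; 4,595,283 required, 4,594,837 in favor — not approved.
Series C: 2/3 of 2582856 = 1721904; 1,721,904 required, 1,721,904 in favor — approved.

Not approved — the Series B shares did not give the required vote.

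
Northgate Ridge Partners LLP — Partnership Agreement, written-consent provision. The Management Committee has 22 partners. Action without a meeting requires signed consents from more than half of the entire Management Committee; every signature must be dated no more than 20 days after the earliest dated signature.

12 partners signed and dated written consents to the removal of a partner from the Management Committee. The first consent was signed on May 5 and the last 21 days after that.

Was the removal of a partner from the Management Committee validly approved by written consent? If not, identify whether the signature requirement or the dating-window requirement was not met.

Signatures required: more than half of 22 — a majority of 22 is 12, so 12 needed; 12 signed. Sufficient.
Dating window: the latest signature is 21 days after the earliest; the limit is 20 days. Outside the window.

Not effective — dating-window requirement not satisfied.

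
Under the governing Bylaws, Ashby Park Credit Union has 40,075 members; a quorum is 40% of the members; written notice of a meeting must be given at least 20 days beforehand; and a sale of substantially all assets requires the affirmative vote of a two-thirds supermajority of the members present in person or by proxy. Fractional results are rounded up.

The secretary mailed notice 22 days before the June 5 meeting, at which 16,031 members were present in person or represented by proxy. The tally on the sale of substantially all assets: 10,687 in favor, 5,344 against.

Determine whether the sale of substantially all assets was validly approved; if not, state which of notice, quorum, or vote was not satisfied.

Invalid — vote requirement not satisfied.

Notice: 22 days given; 20 required. Satisfied.
Quorum: 40% of 40,075 = 16,030; 16,031 present. Satisfied.
Vote: requires two-thirds of those present (16,031); 2/3 of 16031 = 10687.33, rounded up to 10688, so 10,688 needed; 10,687 in favor. Not satisfied.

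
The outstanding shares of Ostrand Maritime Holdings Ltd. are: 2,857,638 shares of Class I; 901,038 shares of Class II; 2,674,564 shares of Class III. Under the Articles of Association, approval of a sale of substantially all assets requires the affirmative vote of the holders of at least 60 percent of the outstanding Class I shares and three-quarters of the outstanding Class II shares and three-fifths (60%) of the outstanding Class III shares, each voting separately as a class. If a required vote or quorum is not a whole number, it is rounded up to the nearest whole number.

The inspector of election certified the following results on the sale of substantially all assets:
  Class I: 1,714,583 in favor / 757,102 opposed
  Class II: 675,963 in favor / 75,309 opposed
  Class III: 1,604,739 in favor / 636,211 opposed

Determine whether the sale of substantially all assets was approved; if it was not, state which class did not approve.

Class I: 3/5 of 2857638 = 1714582.80, rounded up to 1714583; 1,714,583 required, 1,714,583 in favor — approved.
Class II: 3/4 of 901038 = 675778.50, rounded up to 675779; 675,779 required, 675,963 in favor — approved.
Class III: 3/5 of 2674564 = 1604738.40, rounded up to 1604739; 1,604,739 required, 1,604,739 in favor — approved.

Approved — every class gave the required vote.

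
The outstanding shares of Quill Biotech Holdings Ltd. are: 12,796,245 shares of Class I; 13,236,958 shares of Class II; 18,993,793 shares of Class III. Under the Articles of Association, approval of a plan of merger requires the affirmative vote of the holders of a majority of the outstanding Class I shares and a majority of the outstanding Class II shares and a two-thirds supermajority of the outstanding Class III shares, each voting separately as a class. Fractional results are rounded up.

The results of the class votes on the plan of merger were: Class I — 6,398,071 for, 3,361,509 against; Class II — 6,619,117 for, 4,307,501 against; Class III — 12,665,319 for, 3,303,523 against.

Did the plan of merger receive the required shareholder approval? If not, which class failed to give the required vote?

Not approved — the Class I shares did not give the required vote.

Class I: a majority of 12796245 is 6398123; 6,398,123 required, 6,398,071 in favor — not approved.
Class II: a majority of 13236958 is 6618480; 6,618,480 required, 6,619,117 in favor — approved.
Class III: 2/3 of 18993793 = 12662528.67, rounded up to 12662529; 12,662,529 required, 12,665,319 in favor — approved.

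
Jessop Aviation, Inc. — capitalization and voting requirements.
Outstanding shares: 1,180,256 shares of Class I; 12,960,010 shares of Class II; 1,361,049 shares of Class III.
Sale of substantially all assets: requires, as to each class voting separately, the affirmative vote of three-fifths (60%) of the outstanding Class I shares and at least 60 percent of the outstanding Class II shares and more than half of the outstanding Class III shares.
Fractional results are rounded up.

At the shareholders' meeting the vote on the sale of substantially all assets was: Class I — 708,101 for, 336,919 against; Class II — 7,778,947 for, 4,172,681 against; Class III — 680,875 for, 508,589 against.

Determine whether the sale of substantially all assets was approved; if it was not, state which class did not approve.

Not approved — the Class I shares did not give the required vote.

Class I: 3/5 of 1180256 = 708153.60, rounded up to 708154; 708,154 required, 708,101 in favor — not approved.
Class II: 3/5 of 12960010 = 7776006; 7,776,006 required, 7,778,947 in favor — approved.
Class III: a majority of 1361049 is 680525; 680,525 required, 680,875 in favor — approved.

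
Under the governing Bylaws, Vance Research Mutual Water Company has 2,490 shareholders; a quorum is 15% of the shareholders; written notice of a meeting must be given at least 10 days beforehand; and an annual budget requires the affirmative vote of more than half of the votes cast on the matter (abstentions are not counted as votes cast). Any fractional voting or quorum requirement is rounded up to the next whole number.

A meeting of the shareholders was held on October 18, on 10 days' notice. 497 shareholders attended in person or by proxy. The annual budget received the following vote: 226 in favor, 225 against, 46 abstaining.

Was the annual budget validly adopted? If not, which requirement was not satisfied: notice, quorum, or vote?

Notice: 10 days given; 10 required. Satisfied.
Quorum: 15% of 2,490 = 373.50, rounded up to 374; 497 present. Satisfied.
Vote: requires a majority of the votes cast (497 − 46 abstaining = 451); a majority of 451 is 226, so 226 needed; 226 in favor. Satisfied.

Valid — all requirements satisfied.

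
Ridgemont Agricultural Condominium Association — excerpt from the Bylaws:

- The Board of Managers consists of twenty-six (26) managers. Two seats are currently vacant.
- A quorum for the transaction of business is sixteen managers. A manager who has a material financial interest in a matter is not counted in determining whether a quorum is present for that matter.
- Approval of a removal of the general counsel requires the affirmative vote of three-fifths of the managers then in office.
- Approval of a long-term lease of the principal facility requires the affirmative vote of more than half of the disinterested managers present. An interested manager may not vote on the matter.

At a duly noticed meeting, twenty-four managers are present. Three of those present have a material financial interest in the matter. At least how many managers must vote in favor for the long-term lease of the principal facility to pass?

The long-term lease of the principal facility requires a majority of the disinterested managers present (24 − 3 = 21).
A majority of 21 is 11.

11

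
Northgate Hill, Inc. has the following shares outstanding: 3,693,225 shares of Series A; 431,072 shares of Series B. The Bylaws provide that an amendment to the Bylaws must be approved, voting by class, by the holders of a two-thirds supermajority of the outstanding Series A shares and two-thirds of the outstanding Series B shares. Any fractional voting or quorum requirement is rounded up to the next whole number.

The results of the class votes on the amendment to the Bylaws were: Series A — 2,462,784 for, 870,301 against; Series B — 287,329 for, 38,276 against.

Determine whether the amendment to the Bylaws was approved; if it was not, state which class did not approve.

Not approved — the Series B shares did not give the required vote.

Series A: 2/3 of 3693225 = 2462150; 2,462,150 required, 2,462,784 in favor — approved.
Series B: 2/3 of 431072 = 287381.33, rounded up to 287382; 287,382 required, 287,329 in favor — not approved.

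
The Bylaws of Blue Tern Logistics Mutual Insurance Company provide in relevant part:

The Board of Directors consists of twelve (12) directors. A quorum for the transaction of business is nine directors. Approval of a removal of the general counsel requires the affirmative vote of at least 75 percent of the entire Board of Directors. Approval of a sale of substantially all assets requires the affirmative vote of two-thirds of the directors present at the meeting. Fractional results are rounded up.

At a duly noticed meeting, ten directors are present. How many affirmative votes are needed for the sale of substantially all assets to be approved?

The sale of substantially all assets requires two-thirds of the directors present (10).
2/3 of 10 = 6.67, rounded up to 7.

7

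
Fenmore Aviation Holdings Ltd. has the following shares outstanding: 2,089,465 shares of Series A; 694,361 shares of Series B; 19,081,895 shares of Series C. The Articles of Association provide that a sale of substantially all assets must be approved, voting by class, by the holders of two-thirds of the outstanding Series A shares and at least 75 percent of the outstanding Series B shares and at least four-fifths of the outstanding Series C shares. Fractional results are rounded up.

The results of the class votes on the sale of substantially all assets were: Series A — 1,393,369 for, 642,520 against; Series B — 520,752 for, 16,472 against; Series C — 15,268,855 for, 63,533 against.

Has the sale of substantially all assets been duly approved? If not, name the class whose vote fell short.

Not approved — the Series B shares did not give the required vote.

Series A: 2/3 of 2089465 = 1392976.67, rounded up to 1392977; 1,392,977 required, 1,393,369 in favor — approved.
Series B: 3/4 of 694361 = 520770.75, rounded up to 520771; 520,771 required, 520,752 in favor — not approved.
Series C: 4/5 of 19081895 = 15265516; 15,265,516 required, 15,268,855 in favor — approved.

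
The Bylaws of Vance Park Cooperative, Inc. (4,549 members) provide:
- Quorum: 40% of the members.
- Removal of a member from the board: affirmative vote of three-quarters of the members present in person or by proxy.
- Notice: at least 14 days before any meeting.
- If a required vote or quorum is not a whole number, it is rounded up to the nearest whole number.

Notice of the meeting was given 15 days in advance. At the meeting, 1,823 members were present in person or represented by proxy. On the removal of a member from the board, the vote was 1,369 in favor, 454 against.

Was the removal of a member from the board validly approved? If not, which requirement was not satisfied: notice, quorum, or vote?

Notice: 15 days given; 14 required. Satisfied.
Quorum: 40% of 4,549 = 1,819.60, rounded up to 1,820; 1,823 present. Satisfied.
Vote: requires three-fourths of those present (1,823); 3/4 of 1823 = 1367.25, rounded up to 1368, so 1,368 needed; 1,369 in favor. Satisfied.

Valid — all requirements satisfied.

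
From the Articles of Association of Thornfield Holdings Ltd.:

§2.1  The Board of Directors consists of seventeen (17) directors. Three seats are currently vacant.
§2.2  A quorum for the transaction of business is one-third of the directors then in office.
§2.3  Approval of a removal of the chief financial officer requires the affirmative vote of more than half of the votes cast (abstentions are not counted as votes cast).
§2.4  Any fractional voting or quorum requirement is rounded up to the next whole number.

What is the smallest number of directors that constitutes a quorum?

5

1/3 of 14 = 4.67, rounded up to 5.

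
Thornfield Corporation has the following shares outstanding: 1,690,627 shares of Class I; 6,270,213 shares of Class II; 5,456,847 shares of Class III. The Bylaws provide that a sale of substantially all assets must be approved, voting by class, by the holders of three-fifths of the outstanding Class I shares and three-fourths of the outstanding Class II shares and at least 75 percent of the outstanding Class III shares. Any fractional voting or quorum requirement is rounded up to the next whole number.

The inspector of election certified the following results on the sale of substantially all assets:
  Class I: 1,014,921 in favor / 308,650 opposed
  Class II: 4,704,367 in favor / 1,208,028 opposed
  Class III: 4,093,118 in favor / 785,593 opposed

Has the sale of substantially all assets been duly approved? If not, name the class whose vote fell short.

Class I: 3/5 of 1690627 = 1014376.20, rounded up to 1014377; 1,014,377 required, 1,014,921 in favor — approved.
Class II: 3/4 of 6270213 = 4702659.75, rounded up to 4702660; 4,702,660 required, 4,704,367 in favor — approved.
Class III: 3/4 of 5456847 = 4092635.25, rounded up to 4092636; 4,092,636 required, 4,093,118 in favor — approved.

Approved — every class gave the required vote.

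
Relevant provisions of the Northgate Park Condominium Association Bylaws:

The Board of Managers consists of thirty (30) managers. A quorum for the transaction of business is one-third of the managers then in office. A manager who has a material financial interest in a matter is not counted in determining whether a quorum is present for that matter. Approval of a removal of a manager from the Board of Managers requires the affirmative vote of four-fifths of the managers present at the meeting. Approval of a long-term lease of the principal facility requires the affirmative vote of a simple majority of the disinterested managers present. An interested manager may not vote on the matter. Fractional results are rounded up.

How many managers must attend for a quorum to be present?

1/3 of 30 = 10.

10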